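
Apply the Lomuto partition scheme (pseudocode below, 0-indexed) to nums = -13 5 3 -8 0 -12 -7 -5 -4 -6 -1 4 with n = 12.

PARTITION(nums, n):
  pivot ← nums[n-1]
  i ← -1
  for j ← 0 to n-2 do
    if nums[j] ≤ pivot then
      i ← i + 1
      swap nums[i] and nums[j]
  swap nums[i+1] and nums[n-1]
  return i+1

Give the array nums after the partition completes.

-13 3 -8 0 -12 -7 -5 -4 -6 -1 4 5

pivot=4, i=-1
j=0: -13≤4, i=0, swap(0,0) ⇒ -13 5 3 -8 0 -12 -7 -5 -4 -6 -1 4
j=1: 5>4, skip
j=2: 3≤4, i=1, swap(1,2) ⇒ -13 3 5 -8 0 -12 -7 -5 -4 -6 -1 4
j=3: -8≤4, i=2, swap(2,3) ⇒ -13 3 -8 5 0 -12 -7 -5 -4 -6 -1 4
j=4: 0≤4, i=3, swap(3,4) ⇒ -13 3 -8 0 5 -12 -7 -5 -4 -6 -1 4
j=5: -12≤4, i=4, swap(4,5) ⇒ -13 3 -8 0 -12 5 -7 -5 -4 -6 -1 4
j=6: -7≤4, i=5, swap(5,6) ⇒ -13 3 -8 0 -12 -7 5 -5 -4 -6 -1 4
j=7: -5≤4, i=6, swap(6,7) ⇒ -13 3 -8 0 -12 -7 -5 5 -4 -6 -1 4
j=8: -4≤4, i=7, swap(7,8) ⇒ -13 3 -8 0 -12 -7 -5 -4 5 -6 -1 4
j=9: -6≤4, i=8, swap(8,9) ⇒ -13 3 -8 0 -12 -7 -5 -4 -6 5 -1 4
j=10: -1≤4, i=9, swap(9,10) ⇒ -13 3 -8 0 -12 -7 -5 -4 -6 -1 5 4
swap(10,11) ⇒ -13 3 -8 0 -12 -7 -5 -4 -6 -1 4 5; return 10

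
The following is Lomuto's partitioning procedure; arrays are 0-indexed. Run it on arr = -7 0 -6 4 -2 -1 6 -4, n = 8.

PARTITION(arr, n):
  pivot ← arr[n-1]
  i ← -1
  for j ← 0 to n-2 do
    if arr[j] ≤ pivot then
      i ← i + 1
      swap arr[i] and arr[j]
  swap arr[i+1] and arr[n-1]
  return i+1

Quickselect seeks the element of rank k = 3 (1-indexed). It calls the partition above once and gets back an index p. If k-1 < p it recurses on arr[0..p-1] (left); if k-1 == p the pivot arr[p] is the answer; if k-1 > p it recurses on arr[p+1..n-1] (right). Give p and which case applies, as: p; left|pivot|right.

pivot=-4, i=-1
j=0: -7≤-4, i=0, swap(0,0) ⇒ -7 0 -6 4 -2 -1 6 -4
j=1: 0>-4, skip
j=2: -6≤-4, i=1, swap(1,2) ⇒ -7 -6 0 4 -2 -1 6 -4
j=3: 4>-4, skip
j=4: -2>-4, skip
j=5: -1>-4, skip
j=6: 6>-4, skip
swap(2,7) ⇒ -7 -6 -4 4 -2 -1 6 0; return 2
p = 2; k-1 = 2 == 2 ⇒ pivot

2; pivot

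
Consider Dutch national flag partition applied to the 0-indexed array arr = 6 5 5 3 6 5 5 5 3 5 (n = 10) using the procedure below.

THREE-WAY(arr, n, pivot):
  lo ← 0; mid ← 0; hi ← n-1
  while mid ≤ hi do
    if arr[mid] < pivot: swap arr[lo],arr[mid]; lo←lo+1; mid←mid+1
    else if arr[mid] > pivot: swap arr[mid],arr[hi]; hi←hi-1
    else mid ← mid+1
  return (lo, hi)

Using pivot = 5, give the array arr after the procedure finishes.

3 3 5 5 5 5 5 5 6 6

pivot = 5; lo=0, mid=0, hi=9
arr[mid]=6>5: swap arr[0],arr[9]; hi=8 → 5 5 5 3 6 5 5 5 3 6
arr[mid]=5=5: mid=1
arr[mid]=5=5: mid=2
arr[mid]=5=5: mid=3
arr[mid]=3<5: swap arr[0],arr[3]; lo=1,mid=4 → 3 5 5 5 6 5 5 5 3 6
arr[mid]=6>5: swap arr[4],arr[8]; hi=7 → 3 5 5 5 3 5 5 5 6 6
arr[mid]=3<5: swap arr[1],arr[4]; lo=2,mid=5 → 3 3 5 5 5 5 5 5 6 6
arr[mid]=5=5: mid=6
arr[mid]=5=5: mid=7
arr[mid]=5=5: mid=8
end: lo=2, hi=7; arr = 3 3 5 5 5 5 5 5 6 6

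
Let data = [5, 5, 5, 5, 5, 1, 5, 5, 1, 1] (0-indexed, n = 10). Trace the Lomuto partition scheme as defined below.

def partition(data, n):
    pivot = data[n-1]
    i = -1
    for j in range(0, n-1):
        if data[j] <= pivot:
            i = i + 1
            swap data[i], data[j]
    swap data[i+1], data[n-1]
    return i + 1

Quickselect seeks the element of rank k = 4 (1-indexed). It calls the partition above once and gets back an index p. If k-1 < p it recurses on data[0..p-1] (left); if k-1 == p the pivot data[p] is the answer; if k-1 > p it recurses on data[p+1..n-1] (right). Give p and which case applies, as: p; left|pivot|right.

2; right

pivot=1, i=-1
j=0: 5>1, skip
j=1: 5>1, skip
j=2: 5>1, skip
j=3: 5>1, skip
j=4: 5>1, skip
j=5: 1≤1, i=0, swap(0,5) ⇒ [1, 5, 5, 5, 5, 5, 5, 5, 1, 1]
j=6: 5>1, skip
j=7: 5>1, skip
j=8: 1≤1, i=1, swap(1,8) ⇒ [1, 1, 5, 5, 5, 5, 5, 5, 5, 1]
swap(2,9) ⇒ [1, 1, 1, 5, 5, 5, 5, 5, 5, 5]; return 2
p = 2; k-1 = 3 > 2 ⇒ right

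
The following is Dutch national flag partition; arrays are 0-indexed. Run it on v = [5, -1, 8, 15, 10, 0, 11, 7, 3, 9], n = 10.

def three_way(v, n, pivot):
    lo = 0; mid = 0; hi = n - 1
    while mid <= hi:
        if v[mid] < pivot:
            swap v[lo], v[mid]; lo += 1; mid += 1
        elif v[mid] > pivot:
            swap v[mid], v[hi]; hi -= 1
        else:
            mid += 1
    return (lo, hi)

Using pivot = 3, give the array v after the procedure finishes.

lo=0 mid=0 hi=9
5>3: swap(0,9), hi=8 ⇒ [9, -1, 8, 15, 10, 0, 11, 7, 3, 5]
9>3: swap(0,8), hi=7 ⇒ [3, -1, 8, 15, 10, 0, 11, 7, 9, 5]
3=3: mid=1
-1<3: swap(0,1), lo=1 mid=2 ⇒ [-1, 3, 8, 15, 10, 0, 11, 7, 9, 5]
8>3: swap(2,7), hi=6 ⇒ [-1, 3, 7, 15, 10, 0, 11, 8, 9, 5]
7>3: swap(2,6), hi=5 ⇒ [-1, 3, 11, 15, 10, 0, 7, 8, 9, 5]
11>3: swap(2,5), hi=4 ⇒ [-1, 3, 0, 15, 10, 11, 7, 8, 9, 5]
0<3: swap(1,2), lo=2 mid=3 ⇒ [-1, 0, 3, 15, 10, 11, 7, 8, 9, 5]
15>3: swap(3,4), hi=3 ⇒ [-1, 0, 3, 10, 15, 11, 7, 8, 9, 5]
10>3: swap(3,3), hi=2 ⇒ [-1, 0, 3, 10, 15, 11, 7, 8, 9, 5]
done. lo=2 hi=2; v=[-1, 0, 3, 10, 15, 11, 7, 8, 9, 5]

[-1, 0, 3, 10, 15, 11, 7, 8, 9, 5]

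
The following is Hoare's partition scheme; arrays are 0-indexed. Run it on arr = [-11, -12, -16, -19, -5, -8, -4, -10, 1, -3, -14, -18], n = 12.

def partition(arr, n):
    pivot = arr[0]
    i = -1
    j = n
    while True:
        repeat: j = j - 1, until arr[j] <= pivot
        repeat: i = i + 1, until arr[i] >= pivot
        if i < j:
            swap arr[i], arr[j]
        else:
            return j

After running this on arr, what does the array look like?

[-18, -12, -16, -19, -14, -8, -4, -10, 1, -3, -5, -11]

pivot=-11
j stops at 11 (-18), i stops at 0 (-11); swap ⇒ [-18, -12, -16, -19, -5, -8, -4, -10, 1, -3, -14, -11]
j stops at 10 (-14), i stops at 4 (-5); swap ⇒ [-18, -12, -16, -19, -14, -8, -4, -10, 1, -3, -5, -11]
j stops at 4, i stops at 5; i≥j ⇒ return 4. arr=[-18, -12, -16, -19, -14, -8, -4, -10, 1, -3, -5, -11]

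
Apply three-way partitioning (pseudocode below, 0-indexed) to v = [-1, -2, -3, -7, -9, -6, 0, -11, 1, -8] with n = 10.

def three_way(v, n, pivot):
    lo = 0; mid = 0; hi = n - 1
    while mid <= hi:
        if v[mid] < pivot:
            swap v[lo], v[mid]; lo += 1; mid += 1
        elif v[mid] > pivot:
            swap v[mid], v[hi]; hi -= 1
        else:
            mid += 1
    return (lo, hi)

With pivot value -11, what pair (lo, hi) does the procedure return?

lo=0 mid=0 hi=9
-1>-11: swap(0,9), hi=8 ⇒ [-8, -2, -3, -7, -9, -6, 0, -11, 1, -1]
-8>-11: swap(0,8), hi=7 ⇒ [1, -2, -3, -7, -9, -6, 0, -11, -8, -1]
1>-11: swap(0,7), hi=6 ⇒ [-11, -2, -3, -7, -9, -6, 0, 1, -8, -1]
-11=-11: mid=1
-2>-11: swap(1,6), hi=5 ⇒ [-11, 0, -3, -7, -9, -6, -2, 1, -8, -1]
0>-11: swap(1,5), hi=4 ⇒ [-11, -6, -3, -7, -9, 0, -2, 1, -8, -1]
-6>-11: swap(1,4), hi=3 ⇒ [-11, -9, -3, -7, -6, 0, -2, 1, -8, -1]
-9>-11: swap(1,3), hi=2 ⇒ [-11, -7, -3, -9, -6, 0, -2, 1, -8, -1]
-7>-11: swap(1,2), hi=1 ⇒ [-11, -3, -7, -9, -6, 0, -2, 1, -8, -1]
-3>-11: swap(1,1), hi=0 ⇒ [-11, -3, -7, -9, -6, 0, -2, 1, -8, -1]
done. lo=0 hi=0; v=[-11, -3, -7, -9, -6, 0, -2, 1, -8, -1]

(0, 0)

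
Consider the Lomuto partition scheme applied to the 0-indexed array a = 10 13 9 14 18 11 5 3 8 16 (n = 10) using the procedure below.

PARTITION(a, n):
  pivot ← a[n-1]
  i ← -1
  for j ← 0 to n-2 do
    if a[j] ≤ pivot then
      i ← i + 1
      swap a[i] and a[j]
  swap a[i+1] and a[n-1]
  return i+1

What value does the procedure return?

8

pivot = a[9] = 16; i = -1
j=0: a[0]=10 ≤ 16 → i=0, swap a[0],a[0] (no change) → 10 13 9 14 18 11 5 3 8 16
j=1: a[1]=13 ≤ 16 → i=1, swap a[1],a[1] (no change) → 10 13 9 14 18 11 5 3 8 16
j=2: a[2]=9 ≤ 16 → i=2, swap a[2],a[2] (no change) → 10 13 9 14 18 11 5 3 8 16
j=3: a[3]=14 ≤ 16 → i=3, swap a[3],a[3] (no change) → 10 13 9 14 18 11 5 3 8 16
j=4: a[4]=18 > 16 → no swap
j=5: a[5]=11 ≤ 16 → i=4, swap a[4],a[5] → 10 13 9 14 11 18 5 3 8 16
j=6: a[6]=5 ≤ 16 → i=5, swap a[5],a[6] → 10 13 9 14 11 5 18 3 8 16
j=7: a[7]=3 ≤ 16 → i=6, swap a[6],a[7] → 10 13 9 14 11 5 3 18 8 16
j=8: a[8]=8 ≤ 16 → i=7, swap a[7],a[8] → 10 13 9 14 11 5 3 8 18 16
final swap a[8],a[9] → 10 13 9 14 11 5 3 8 16 18; return 8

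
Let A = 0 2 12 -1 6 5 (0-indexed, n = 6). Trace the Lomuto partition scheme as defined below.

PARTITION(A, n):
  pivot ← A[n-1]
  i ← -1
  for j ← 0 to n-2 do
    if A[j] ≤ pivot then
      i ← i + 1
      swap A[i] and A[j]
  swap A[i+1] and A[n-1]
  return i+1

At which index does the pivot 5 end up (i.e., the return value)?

3

pivot=5, i=-1
j=0: 0≤5, i=0, swap(0,0) ⇒ 0 2 12 -1 6 5
j=1: 2≤5, i=1, swap(1,1) ⇒ 0 2 12 -1 6 5
j=2: 12>5, skip
j=3: -1≤5, i=2, swap(2,3) ⇒ 0 2 -1 12 6 5
j=4: 6>5, skip
swap(3,5) ⇒ 0 2 -1 5 6 12; return 3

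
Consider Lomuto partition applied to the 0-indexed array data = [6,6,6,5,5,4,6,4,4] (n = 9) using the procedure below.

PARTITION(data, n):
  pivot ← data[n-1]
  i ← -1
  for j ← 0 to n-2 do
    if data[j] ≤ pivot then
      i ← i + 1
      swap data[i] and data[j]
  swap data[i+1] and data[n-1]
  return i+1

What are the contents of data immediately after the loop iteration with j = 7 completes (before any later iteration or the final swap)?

[4,4,6,5,5,6,6,6,4]

pivot = data[8] = 4; i = -1
j=0: data[0]=6 > 4 → no swap
j=1: data[1]=6 > 4 → no swap
j=2: data[2]=6 > 4 → no swap
j=3: data[3]=5 > 4 → no swap
j=4: data[4]=5 > 4 → no swap
j=5: data[5]=4 ≤ 4 → i=0, swap data[0],data[5] → [4,6,6,5,5,6,6,4,4]
j=6: data[6]=6 > 4 → no swap
j=7: data[7]=4 ≤ 4 → i=1, swap data[1],data[7] → [4,4,6,5,5,6,6,6,4]
(after j=7) data = [4,4,6,5,5,6,6,6,4]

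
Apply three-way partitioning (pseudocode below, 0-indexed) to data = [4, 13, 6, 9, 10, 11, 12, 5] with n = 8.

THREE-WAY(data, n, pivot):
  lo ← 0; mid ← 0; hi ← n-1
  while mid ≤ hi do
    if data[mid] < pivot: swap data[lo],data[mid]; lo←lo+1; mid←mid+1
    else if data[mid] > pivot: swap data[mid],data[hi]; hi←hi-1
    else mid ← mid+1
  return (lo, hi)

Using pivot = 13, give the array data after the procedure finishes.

[4, 6, 9, 10, 11, 12, 5, 13]

pivot = 13; lo=0, mid=0, hi=7
data[mid]=4<13: swap data[0],data[0]; lo=1,mid=1 → [4, 13, 6, 9, 10, 11, 12, 5]
data[mid]=13=13: mid=2
data[mid]=6<13: swap data[1],data[2]; lo=2,mid=3 → [4, 6, 13, 9, 10, 11, 12, 5]
data[mid]=9<13: swap data[2],data[3]; lo=3,mid=4 → [4, 6, 9, 13, 10, 11, 12, 5]
data[mid]=10<13: swap data[3],data[4]; lo=4,mid=5 → [4, 6, 9, 10, 13, 11, 12, 5]
data[mid]=11<13: swap data[4],data[5]; lo=5,mid=6 → [4, 6, 9, 10, 11, 13, 12, 5]
data[mid]=12<13: swap data[5],data[6]; lo=6,mid=7 → [4, 6, 9, 10, 11, 12, 13, 5]
data[mid]=5<13: swap data[6],data[7]; lo=7,mid=8 → [4, 6, 9, 10, 11, 12, 5, 13]
end: lo=7, hi=7; data = [4, 6, 9, 10, 11, 12, 5, 13]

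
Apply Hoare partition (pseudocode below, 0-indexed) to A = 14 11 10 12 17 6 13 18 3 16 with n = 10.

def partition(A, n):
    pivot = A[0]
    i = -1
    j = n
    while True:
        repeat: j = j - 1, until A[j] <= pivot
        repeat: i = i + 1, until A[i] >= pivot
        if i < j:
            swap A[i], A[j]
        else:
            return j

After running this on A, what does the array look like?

pivot=14
j stops at 8 (3), i stops at 0 (14); swap ⇒ 3 11 10 12 17 6 13 18 14 16
j stops at 6 (13), i stops at 4 (17); swap ⇒ 3 11 10 12 13 6 17 18 14 16
j stops at 5, i stops at 6; i≥j ⇒ return 5. A=3 11 10 12 13 6 17 18 14 16

3 11 10 12 13 6 17 18 14 16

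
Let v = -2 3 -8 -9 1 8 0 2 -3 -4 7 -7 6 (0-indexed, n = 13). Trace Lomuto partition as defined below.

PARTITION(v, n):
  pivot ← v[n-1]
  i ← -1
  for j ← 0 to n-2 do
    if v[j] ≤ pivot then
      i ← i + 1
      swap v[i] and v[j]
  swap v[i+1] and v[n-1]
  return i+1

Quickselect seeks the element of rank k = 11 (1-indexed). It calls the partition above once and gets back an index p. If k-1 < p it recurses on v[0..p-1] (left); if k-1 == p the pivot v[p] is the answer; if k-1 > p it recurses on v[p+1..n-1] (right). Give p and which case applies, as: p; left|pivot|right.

10; pivot

pivot = v[12] = 6; i = -1
j=0: v[0]=-2 ≤ 6 → i=0, swap v[0],v[0] (no change) → -2 3 -8 -9 1 8 0 2 -3 -4 7 -7 6
j=1: v[1]=3 ≤ 6 → i=1, swap v[1],v[1] (no change) → -2 3 -8 -9 1 8 0 2 -3 -4 7 -7 6
j=2: v[2]=-8 ≤ 6 → i=2, swap v[2],v[2] (no change) → -2 3 -8 -9 1 8 0 2 -3 -4 7 -7 6
j=3: v[3]=-9 ≤ 6 → i=3, swap v[3],v[3] (no change) → -2 3 -8 -9 1 8 0 2 -3 -4 7 -7 6
j=4: v[4]=1 ≤ 6 → i=4, swap v[4],v[4] (no change) → -2 3 -8 -9 1 8 0 2 -3 -4 7 -7 6
j=5: v[5]=8 > 6 → no swap
j=6: v[6]=0 ≤ 6 → i=5, swap v[5],v[6] → -2 3 -8 -9 1 0 8 2 -3 -4 7 -7 6
j=7: v[7]=2 ≤ 6 → i=6, swap v[6],v[7] → -2 3 -8 -9 1 0 2 8 -3 -4 7 -7 6
j=8: v[8]=-3 ≤ 6 → i=7, swap v[7],v[8] → -2 3 -8 -9 1 0 2 -3 8 -4 7 -7 6
j=9: v[9]=-4 ≤ 6 → i=8, swap v[8],v[9] → -2 3 -8 -9 1 0 2 -3 -4 8 7 -7 6
j=10: v[10]=7 > 6 → no swap
j=11: v[11]=-7 ≤ 6 → i=9, swap v[9],v[11] → -2 3 -8 -9 1 0 2 -3 -4 -7 7 8 6
final swap v[10],v[12] → -2 3 -8 -9 1 0 2 -3 -4 -7 6 8 7; return 10
p = 10; k-1 = 10 == 10 ⇒ pivot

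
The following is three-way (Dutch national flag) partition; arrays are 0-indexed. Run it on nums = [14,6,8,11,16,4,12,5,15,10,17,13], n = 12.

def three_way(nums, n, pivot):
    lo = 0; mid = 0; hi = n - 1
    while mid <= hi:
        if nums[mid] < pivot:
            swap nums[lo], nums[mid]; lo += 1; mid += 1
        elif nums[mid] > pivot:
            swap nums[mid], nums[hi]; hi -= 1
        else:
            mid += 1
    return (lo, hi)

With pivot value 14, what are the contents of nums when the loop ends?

[6,8,11,13,4,12,5,10,14,17,15,16]

lo=0 mid=0 hi=11
14=14: mid=1
6<14: swap(0,1), lo=1 mid=2 ⇒ [6,14,8,11,16,4,12,5,15,10,17,13]
8<14: swap(1,2), lo=2 mid=3 ⇒ [6,8,14,11,16,4,12,5,15,10,17,13]
11<14: swap(2,3), lo=3 mid=4 ⇒ [6,8,11,14,16,4,12,5,15,10,17,13]
16>14: swap(4,11), hi=10 ⇒ [6,8,11,14,13,4,12,5,15,10,17,16]
13<14: swap(3,4), lo=4 mid=5 ⇒ [6,8,11,13,14,4,12,5,15,10,17,16]
4<14: swap(4,5), lo=5 mid=6 ⇒ [6,8,11,13,4,14,12,5,15,10,17,16]
12<14: swap(5,6), lo=6 mid=7 ⇒ [6,8,11,13,4,12,14,5,15,10,17,16]
5<14: swap(6,7), lo=7 mid=8 ⇒ [6,8,11,13,4,12,5,14,15,10,17,16]
15>14: swap(8,10), hi=9 ⇒ [6,8,11,13,4,12,5,14,17,10,15,16]
17>14: swap(8,9), hi=8 ⇒ [6,8,11,13,4,12,5,14,10,17,15,16]
10<14: swap(7,8), lo=8 mid=9 ⇒ [6,8,11,13,4,12,5,10,14,17,15,16]
done. lo=8 hi=8; nums=[6,8,11,13,4,12,5,10,14,17,15,16]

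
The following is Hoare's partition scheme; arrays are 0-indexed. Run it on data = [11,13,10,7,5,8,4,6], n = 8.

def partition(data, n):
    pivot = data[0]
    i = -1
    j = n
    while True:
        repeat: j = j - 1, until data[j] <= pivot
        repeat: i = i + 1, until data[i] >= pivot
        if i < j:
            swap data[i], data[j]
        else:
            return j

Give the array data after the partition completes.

[6,4,10,7,5,8,13,11]

pivot=11
j stops at 7 (6), i stops at 0 (11); swap ⇒ [6,13,10,7,5,8,4,11]
j stops at 6 (4), i stops at 1 (13); swap ⇒ [6,4,10,7,5,8,13,11]
j stops at 5, i stops at 6; i≥j ⇒ return 5. data=[6,4,10,7,5,8,13,11]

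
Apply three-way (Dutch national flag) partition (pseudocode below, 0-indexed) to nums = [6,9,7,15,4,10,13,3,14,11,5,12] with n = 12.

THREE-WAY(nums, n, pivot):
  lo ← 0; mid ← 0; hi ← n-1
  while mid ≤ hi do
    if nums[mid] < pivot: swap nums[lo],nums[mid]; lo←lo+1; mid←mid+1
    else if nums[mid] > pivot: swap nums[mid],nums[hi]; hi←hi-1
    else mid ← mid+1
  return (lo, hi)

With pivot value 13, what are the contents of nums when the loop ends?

[6,9,7,12,4,10,3,5,11,13,14,15]

pivot = 13; lo=0, mid=0, hi=11
nums[mid]=6<13: swap nums[0],nums[0]; lo=1,mid=1 → [6,9,7,15,4,10,13,3,14,11,5,12]
nums[mid]=9<13: swap nums[1],nums[1]; lo=2,mid=2 → [6,9,7,15,4,10,13,3,14,11,5,12]
nums[mid]=7<13: swap nums[2],nums[2]; lo=3,mid=3 → [6,9,7,15,4,10,13,3,14,11,5,12]
nums[mid]=15>13: swap nums[3],nums[11]; hi=10 → [6,9,7,12,4,10,13,3,14,11,5,15]
nums[mid]=12<13: swap nums[3],nums[3]; lo=4,mid=4 → [6,9,7,12,4,10,13,3,14,11,5,15]
nums[mid]=4<13: swap nums[4],nums[4]; lo=5,mid=5 → [6,9,7,12,4,10,13,3,14,11,5,15]
nums[mid]=10<13: swap nums[5],nums[5]; lo=6,mid=6 → [6,9,7,12,4,10,13,3,14,11,5,15]
nums[mid]=13=13: mid=7
nums[mid]=3<13: swap nums[6],nums[7]; lo=7,mid=8 → [6,9,7,12,4,10,3,13,14,11,5,15]
nums[mid]=14>13: swap nums[8],nums[10]; hi=9 → [6,9,7,12,4,10,3,13,5,11,14,15]
nums[mid]=5<13: swap nums[7],nums[8]; lo=8,mid=9 → [6,9,7,12,4,10,3,5,13,11,14,15]
nums[mid]=11<13: swap nums[8],nums[9]; lo=9,mid=10 → [6,9,7,12,4,10,3,5,11,13,14,15]
end: lo=9, hi=9; nums = [6,9,7,12,4,10,3,5,11,13,14,15]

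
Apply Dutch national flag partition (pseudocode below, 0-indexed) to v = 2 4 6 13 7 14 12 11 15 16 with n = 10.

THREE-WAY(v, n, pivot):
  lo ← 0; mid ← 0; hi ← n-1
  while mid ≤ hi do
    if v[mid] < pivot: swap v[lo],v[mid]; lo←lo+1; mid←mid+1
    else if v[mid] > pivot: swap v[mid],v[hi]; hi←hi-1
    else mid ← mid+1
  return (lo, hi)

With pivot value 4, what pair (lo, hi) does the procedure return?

(1, 1)

lo=0 mid=0 hi=9
2<4: swap(0,0), lo=1 mid=1 ⇒ 2 4 6 13 7 14 12 11 15 16
4=4: mid=2
6>4: swap(2,9), hi=8 ⇒ 2 4 16 13 7 14 12 11 15 6
16>4: swap(2,8), hi=7 ⇒ 2 4 15 13 7 14 12 11 16 6
15>4: swap(2,7), hi=6 ⇒ 2 4 11 13 7 14 12 15 16 6
11>4: swap(2,6), hi=5 ⇒ 2 4 12 13 7 14 11 15 16 6
12>4: swap(2,5), hi=4 ⇒ 2 4 14 13 7 12 11 15 16 6
14>4: swap(2,4), hi=3 ⇒ 2 4 7 13 14 12 11 15 16 6
7>4: swap(2,3), hi=2 ⇒ 2 4 13 7 14 12 11 15 16 6
13>4: swap(2,2), hi=1 ⇒ 2 4 13 7 14 12 11 15 16 6
done. lo=1 hi=1; v=2 4 13 7 14 12 11 15 16 6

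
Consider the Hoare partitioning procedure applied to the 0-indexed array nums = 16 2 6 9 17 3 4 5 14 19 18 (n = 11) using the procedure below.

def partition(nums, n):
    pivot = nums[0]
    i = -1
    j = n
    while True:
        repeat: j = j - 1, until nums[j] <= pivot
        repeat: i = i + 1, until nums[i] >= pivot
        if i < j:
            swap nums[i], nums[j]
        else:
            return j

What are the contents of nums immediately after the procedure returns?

14 2 6 9 5 3 4 17 16 19 18

pivot=16
j stops at 8 (14), i stops at 0 (16); swap ⇒ 14 2 6 9 17 3 4 5 16 19 18
j stops at 7 (5), i stops at 4 (17); swap ⇒ 14 2 6 9 5 3 4 17 16 19 18
j stops at 6, i stops at 7; i≥j ⇒ return 6. nums=14 2 6 9 5 3 4 17 16 19 18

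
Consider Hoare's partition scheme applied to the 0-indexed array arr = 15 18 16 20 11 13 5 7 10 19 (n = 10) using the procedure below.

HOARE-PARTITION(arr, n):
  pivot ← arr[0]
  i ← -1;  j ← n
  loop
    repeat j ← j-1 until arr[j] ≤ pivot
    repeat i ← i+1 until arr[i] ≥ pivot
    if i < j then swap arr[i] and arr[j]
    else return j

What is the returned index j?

4

pivot=15
j stops at 8 (10), i stops at 0 (15); swap ⇒ 10 18 16 20 11 13 5 7 15 19
j stops at 7 (7), i stops at 1 (18); swap ⇒ 10 7 16 20 11 13 5 18 15 19
j stops at 6 (5), i stops at 2 (16); swap ⇒ 10 7 5 20 11 13 16 18 15 19
j stops at 5 (13), i stops at 3 (20); swap ⇒ 10 7 5 13 11 20 16 18 15 19
j stops at 4, i stops at 5; i≥j ⇒ return 4. arr=10 7 5 13 11 20 16 18 15 19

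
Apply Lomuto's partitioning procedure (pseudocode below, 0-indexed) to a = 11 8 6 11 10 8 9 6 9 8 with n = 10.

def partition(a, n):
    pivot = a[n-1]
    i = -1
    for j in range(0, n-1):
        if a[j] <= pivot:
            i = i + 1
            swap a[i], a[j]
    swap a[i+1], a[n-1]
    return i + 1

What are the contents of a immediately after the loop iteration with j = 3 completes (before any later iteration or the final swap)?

8 6 11 11 10 8 9 6 9 8

pivot = a[9] = 8; i = -1
j=0: a[0]=11 > 8 → no swap
j=1: a[1]=8 ≤ 8 → i=0, swap a[0],a[1] → 8 11 6 11 10 8 9 6 9 8
j=2: a[2]=6 ≤ 8 → i=1, swap a[1],a[2] → 8 6 11 11 10 8 9 6 9 8
j=3: a[3]=11 > 8 → no swap
(after j=3) a = 8 6 11 11 10 8 9 6 9 8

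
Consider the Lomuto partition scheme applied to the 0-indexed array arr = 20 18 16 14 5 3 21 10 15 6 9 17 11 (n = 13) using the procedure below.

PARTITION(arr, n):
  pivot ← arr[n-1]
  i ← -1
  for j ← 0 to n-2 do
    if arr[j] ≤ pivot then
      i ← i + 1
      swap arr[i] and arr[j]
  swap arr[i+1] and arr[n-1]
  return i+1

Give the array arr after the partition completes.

pivot=11, i=-1
j=0: 20>11, skip
j=1: 18>11, skip
j=2: 16>11, skip
j=3: 14>11, skip
j=4: 5≤11, i=0, swap(0,4) ⇒ 5 18 16 14 20 3 21 10 15 6 9 17 11
j=5: 3≤11, i=1, swap(1,5) ⇒ 5 3 16 14 20 18 21 10 15 6 9 17 11
j=6: 21>11, skip
j=7: 10≤11, i=2, swap(2,7) ⇒ 5 3 10 14 20 18 21 16 15 6 9 17 11
j=8: 15>11, skip
j=9: 6≤11, i=3, swap(3,9) ⇒ 5 3 10 6 20 18 21 16 15 14 9 17 11
j=10: 9≤11, i=4, swap(4,10) ⇒ 5 3 10 6 9 18 21 16 15 14 20 17 11
j=11: 17>11, skip
swap(5,12) ⇒ 5 3 10 6 9 11 21 16 15 14 20 17 18; return 5

5 3 10 6 9 11 21 16 15 14 20 17 18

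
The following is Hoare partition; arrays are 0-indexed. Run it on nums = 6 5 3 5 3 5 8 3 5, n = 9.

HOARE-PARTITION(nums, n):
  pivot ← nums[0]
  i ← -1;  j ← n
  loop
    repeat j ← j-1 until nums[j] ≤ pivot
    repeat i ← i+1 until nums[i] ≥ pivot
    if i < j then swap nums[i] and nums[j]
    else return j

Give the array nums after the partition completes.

pivot=6
j stops at 8 (5), i stops at 0 (6); swap ⇒ 5 5 3 5 3 5 8 3 6
j stops at 7 (3), i stops at 6 (8); swap ⇒ 5 5 3 5 3 5 3 8 6
j stops at 6, i stops at 7; i≥j ⇒ return 6. nums=5 5 3 5 3 5 3 8 6

5 5 3 5 3 5 3 8 6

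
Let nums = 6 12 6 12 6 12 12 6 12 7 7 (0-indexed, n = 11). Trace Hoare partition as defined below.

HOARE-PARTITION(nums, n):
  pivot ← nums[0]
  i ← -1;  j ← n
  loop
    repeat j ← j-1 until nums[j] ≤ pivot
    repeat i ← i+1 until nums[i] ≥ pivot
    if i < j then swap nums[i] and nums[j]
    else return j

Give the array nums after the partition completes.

pivot = nums[0] = 6; i = -1, j = 11
j→7 (nums[7]=6≤6), i→0 (nums[0]=6≥6); i<j, swap → 6 12 6 12 6 12 12 6 12 7 7
j→4 (nums[4]=6≤6), i→1 (nums[1]=12≥6); i<j, swap → 6 6 6 12 12 12 12 6 12 7 7
j→2, i→2; i≥j, return j=2. nums = 6 6 6 12 12 12 12 6 12 7 7

6 6 6 12 12 12 12 6 12 7 7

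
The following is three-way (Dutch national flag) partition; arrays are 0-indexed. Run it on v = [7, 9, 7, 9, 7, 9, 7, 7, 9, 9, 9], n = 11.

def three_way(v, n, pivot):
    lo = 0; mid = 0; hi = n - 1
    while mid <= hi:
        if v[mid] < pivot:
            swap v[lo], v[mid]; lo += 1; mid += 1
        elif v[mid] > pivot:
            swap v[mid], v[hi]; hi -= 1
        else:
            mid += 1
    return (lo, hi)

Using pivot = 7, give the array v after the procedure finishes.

pivot = 7; lo=0, mid=0, hi=10
v[mid]=7=7: mid=1
v[mid]=9>7: swap v[1],v[10]; hi=9 → [7, 9, 7, 9, 7, 9, 7, 7, 9, 9, 9]
v[mid]=9>7: swap v[1],v[9]; hi=8 → [7, 9, 7, 9, 7, 9, 7, 7, 9, 9, 9]
v[mid]=9>7: swap v[1],v[8]; hi=7 → [7, 9, 7, 9, 7, 9, 7, 7, 9, 9, 9]
v[mid]=9>7: swap v[1],v[7]; hi=6 → [7, 7, 7, 9, 7, 9, 7, 9, 9, 9, 9]
v[mid]=7=7: mid=2
v[mid]=7=7: mid=3
v[mid]=9>7: swap v[3],v[6]; hi=5 → [7, 7, 7, 7, 7, 9, 9, 9, 9, 9, 9]
v[mid]=7=7: mid=4
v[mid]=7=7: mid=5
v[mid]=9>7: swap v[5],v[5]; hi=4 → [7, 7, 7, 7, 7, 9, 9, 9, 9, 9, 9]
end: lo=0, hi=4; v = [7, 7, 7, 7, 7, 9, 9, 9, 9, 9, 9]

[7, 7, 7, 7, 7, 9, 9, 9, 9, 9, 9]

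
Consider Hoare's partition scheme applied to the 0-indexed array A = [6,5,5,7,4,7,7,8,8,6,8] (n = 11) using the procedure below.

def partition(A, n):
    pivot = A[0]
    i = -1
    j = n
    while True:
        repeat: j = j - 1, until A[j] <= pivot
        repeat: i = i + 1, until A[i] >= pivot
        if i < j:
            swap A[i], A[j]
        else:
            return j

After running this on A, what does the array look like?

pivot = A[0] = 6; i = -1, j = 11
j→9 (A[9]=6≤6), i→0 (A[0]=6≥6); i<j, swap → [6,5,5,7,4,7,7,8,8,6,8]
j→4 (A[4]=4≤6), i→3 (A[3]=7≥6); i<j, swap → [6,5,5,4,7,7,7,8,8,6,8]
j→3, i→4; i≥j, return j=3. A = [6,5,5,4,7,7,7,8,8,6,8]

[6,5,5,4,7,7,7,8,8,6,8]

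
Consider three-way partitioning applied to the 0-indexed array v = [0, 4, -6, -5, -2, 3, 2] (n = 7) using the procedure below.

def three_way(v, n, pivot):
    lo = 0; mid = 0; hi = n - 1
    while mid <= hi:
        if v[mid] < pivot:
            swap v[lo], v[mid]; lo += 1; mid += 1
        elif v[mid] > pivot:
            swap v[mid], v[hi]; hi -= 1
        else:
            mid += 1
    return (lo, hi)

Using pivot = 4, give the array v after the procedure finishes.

lo=0 mid=0 hi=6
0<4: swap(0,0), lo=1 mid=1 ⇒ [0, 4, -6, -5, -2, 3, 2]
4=4: mid=2
-6<4: swap(1,2), lo=2 mid=3 ⇒ [0, -6, 4, -5, -2, 3, 2]
-5<4: swap(2,3), lo=3 mid=4 ⇒ [0, -6, -5, 4, -2, 3, 2]
-2<4: swap(3,4), lo=4 mid=5 ⇒ [0, -6, -5, -2, 4, 3, 2]
3<4: swap(4,5), lo=5 mid=6 ⇒ [0, -6, -5, -2, 3, 4, 2]
2<4: swap(5,6), lo=6 mid=7 ⇒ [0, -6, -5, -2, 3, 2, 4]
done. lo=6 hi=6; v=[0, -6, -5, -2, 3, 2, 4]

[0, -6, -5, -2, 3, 2, 4]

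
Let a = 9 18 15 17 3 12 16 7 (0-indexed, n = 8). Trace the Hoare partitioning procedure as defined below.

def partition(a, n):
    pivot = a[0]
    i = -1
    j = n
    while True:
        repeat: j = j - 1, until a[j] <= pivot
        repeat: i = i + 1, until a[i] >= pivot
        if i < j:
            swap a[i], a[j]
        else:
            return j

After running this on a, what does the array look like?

pivot = a[0] = 9; i = -1, j = 8
j→7 (a[7]=7≤9), i→0 (a[0]=9≥9); i<j, swap → 7 18 15 17 3 12 16 9
j→4 (a[4]=3≤9), i→1 (a[1]=18≥9); i<j, swap → 7 3 15 17 18 12 16 9
j→1, i→2; i≥j, return j=1. a = 7 3 15 17 18 12 16 9

7 3 15 17 18 12 16 9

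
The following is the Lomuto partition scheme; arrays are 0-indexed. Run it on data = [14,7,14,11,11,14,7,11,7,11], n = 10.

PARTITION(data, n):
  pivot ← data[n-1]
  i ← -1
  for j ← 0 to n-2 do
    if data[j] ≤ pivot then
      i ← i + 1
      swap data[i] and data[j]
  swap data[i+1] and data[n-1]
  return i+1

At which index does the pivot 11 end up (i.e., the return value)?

pivot = data[9] = 11; i = -1
j=0: data[0]=14 > 11 → no swap
j=1: data[1]=7 ≤ 11 → i=0, swap data[0],data[1] → [7,14,14,11,11,14,7,11,7,11]
j=2: data[2]=14 > 11 → no swap
j=3: data[3]=11 ≤ 11 → i=1, swap data[1],data[3] → [7,11,14,14,11,14,7,11,7,11]
j=4: data[4]=11 ≤ 11 → i=2, swap data[2],data[4] → [7,11,11,14,14,14,7,11,7,11]
j=5: data[5]=14 > 11 → no swap
j=6: data[6]=7 ≤ 11 → i=3, swap data[3],data[6] → [7,11,11,7,14,14,14,11,7,11]
j=7: data[7]=11 ≤ 11 → i=4, swap data[4],data[7] → [7,11,11,7,11,14,14,14,7,11]
j=8: data[8]=7 ≤ 11 → i=5, swap data[5],data[8] → [7,11,11,7,11,7,14,14,14,11]
final swap data[6],data[9] → [7,11,11,7,11,7,11,14,14,14]; return 6

6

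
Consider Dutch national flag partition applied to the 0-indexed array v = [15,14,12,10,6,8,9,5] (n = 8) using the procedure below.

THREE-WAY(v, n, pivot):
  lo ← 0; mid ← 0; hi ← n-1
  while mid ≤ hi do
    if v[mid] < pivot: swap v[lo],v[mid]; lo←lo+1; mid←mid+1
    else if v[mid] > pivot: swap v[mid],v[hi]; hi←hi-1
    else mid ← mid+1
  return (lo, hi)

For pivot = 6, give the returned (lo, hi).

(1, 1)

pivot = 6; lo=0, mid=0, hi=7
v[mid]=15>6: swap v[0],v[7]; hi=6 → [5,14,12,10,6,8,9,15]
v[mid]=5<6: swap v[0],v[0]; lo=1,mid=1 → [5,14,12,10,6,8,9,15]
v[mid]=14>6: swap v[1],v[6]; hi=5 → [5,9,12,10,6,8,14,15]
v[mid]=9>6: swap v[1],v[5]; hi=4 → [5,8,12,10,6,9,14,15]
v[mid]=8>6: swap v[1],v[4]; hi=3 → [5,6,12,10,8,9,14,15]
v[mid]=6=6: mid=2
v[mid]=12>6: swap v[2],v[3]; hi=2 → [5,6,10,12,8,9,14,15]
v[mid]=10>6: swap v[2],v[2]; hi=1 → [5,6,10,12,8,9,14,15]
end: lo=1, hi=1; v = [5,6,10,12,8,9,14,15]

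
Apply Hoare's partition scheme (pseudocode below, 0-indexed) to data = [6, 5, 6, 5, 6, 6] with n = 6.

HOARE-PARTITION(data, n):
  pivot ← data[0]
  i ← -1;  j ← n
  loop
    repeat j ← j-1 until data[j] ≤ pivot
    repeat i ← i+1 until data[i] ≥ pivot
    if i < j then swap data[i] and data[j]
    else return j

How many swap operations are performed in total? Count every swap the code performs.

2

pivot = data[0] = 6; i = -1, j = 6
j→5 (data[5]=6≤6), i→0 (data[0]=6≥6); i<j, swap → [6, 5, 6, 5, 6, 6]
j→4 (data[4]=6≤6), i→2 (data[2]=6≥6); i<j, swap → [6, 5, 6, 5, 6, 6]
j→3, i→4; i≥j, return j=3. data = [6, 5, 6, 5, 6, 6]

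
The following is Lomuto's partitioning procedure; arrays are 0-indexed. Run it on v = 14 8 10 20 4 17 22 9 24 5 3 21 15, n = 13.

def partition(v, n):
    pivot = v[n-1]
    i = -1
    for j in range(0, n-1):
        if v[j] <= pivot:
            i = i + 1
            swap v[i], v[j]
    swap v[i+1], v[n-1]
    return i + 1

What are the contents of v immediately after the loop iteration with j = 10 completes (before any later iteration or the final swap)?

pivot=15, i=-1
j=0: 14≤15, i=0, swap(0,0) ⇒ 14 8 10 20 4 17 22 9 24 5 3 21 15
j=1: 8≤15, i=1, swap(1,1) ⇒ 14 8 10 20 4 17 22 9 24 5 3 21 15
j=2: 10≤15, i=2, swap(2,2) ⇒ 14 8 10 20 4 17 22 9 24 5 3 21 15
j=3: 20>15, skip
j=4: 4≤15, i=3, swap(3,4) ⇒ 14 8 10 4 20 17 22 9 24 5 3 21 15
j=5: 17>15, skip
j=6: 22>15, skip
j=7: 9≤15, i=4, swap(4,7) ⇒ 14 8 10 4 9 17 22 20 24 5 3 21 15
j=8: 24>15, skip
j=9: 5≤15, i=5, swap(5,9) ⇒ 14 8 10 4 9 5 22 20 24 17 3 21 15
j=10: 3≤15, i=6, swap(6,10) ⇒ 14 8 10 4 9 5 3 20 24 17 22 21 15
(after j=10) v = 14 8 10 4 9 5 3 20 24 17 22 21 15

14 8 10 4 9 5 3 20 24 17 22 21 15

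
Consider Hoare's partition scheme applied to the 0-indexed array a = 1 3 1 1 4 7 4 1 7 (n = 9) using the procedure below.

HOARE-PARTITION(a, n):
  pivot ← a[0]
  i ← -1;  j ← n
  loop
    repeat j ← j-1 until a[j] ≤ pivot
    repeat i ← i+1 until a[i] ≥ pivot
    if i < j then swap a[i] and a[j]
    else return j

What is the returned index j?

2

pivot = a[0] = 1; i = -1, j = 9
j→7 (a[7]=1≤1), i→0 (a[0]=1≥1); i<j, swap → 1 3 1 1 4 7 4 1 7
j→3 (a[3]=1≤1), i→1 (a[1]=3≥1); i<j, swap → 1 1 1 3 4 7 4 1 7
j→2, i→2; i≥j, return j=2. a = 1 1 1 3 4 7 4 1 7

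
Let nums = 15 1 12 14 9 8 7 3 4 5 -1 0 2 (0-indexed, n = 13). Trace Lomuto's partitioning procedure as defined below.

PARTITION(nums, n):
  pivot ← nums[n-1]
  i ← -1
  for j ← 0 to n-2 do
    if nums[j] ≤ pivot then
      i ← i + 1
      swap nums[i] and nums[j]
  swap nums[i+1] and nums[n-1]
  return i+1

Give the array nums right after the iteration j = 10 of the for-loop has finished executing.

1 -1 12 14 9 8 7 3 4 5 15 0 2

pivot = nums[12] = 2; i = -1
j=0: nums[0]=15 > 2 → no swap
j=1: nums[1]=1 ≤ 2 → i=0, swap nums[0],nums[1] → 1 15 12 14 9 8 7 3 4 5 -1 0 2
j=2: nums[2]=12 > 2 → no swap
j=3: nums[3]=14 > 2 → no swap
j=4: nums[4]=9 > 2 → no swap
j=5: nums[5]=8 > 2 → no swap
j=6: nums[6]=7 > 2 → no swap
j=7: nums[7]=3 > 2 → no swap
j=8: nums[8]=4 > 2 → no swap
j=9: nums[9]=5 > 2 → no swap
j=10: nums[10]=-1 ≤ 2 → i=1, swap nums[1],nums[10] → 1 -1 12 14 9 8 7 3 4 5 15 0 2
(after j=10) nums = 1 -1 12 14 9 8 7 3 4 5 15 0 2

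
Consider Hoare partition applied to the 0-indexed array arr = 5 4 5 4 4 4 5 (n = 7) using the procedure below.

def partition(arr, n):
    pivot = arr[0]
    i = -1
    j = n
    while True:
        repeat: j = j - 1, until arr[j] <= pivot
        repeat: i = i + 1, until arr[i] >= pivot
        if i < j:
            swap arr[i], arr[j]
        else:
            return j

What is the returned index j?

4

pivot = arr[0] = 5; i = -1, j = 7
j→6 (arr[6]=5≤5), i→0 (arr[0]=5≥5); i<j, swap → 5 4 5 4 4 4 5
j→5 (arr[5]=4≤5), i→2 (arr[2]=5≥5); i<j, swap → 5 4 4 4 4 5 5
j→4, i→5; i≥j, return j=4. arr = 5 4 4 4 4 5 5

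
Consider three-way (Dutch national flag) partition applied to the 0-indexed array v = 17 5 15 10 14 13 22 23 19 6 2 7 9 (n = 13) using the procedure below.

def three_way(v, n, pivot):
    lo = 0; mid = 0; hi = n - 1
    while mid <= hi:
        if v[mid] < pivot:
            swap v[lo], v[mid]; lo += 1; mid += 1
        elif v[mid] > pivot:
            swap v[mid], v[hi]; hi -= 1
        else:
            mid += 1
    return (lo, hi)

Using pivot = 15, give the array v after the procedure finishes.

9 5 10 14 13 7 2 6 15 19 23 22 17

pivot = 15; lo=0, mid=0, hi=12
v[mid]=17>15: swap v[0],v[12]; hi=11 → 9 5 15 10 14 13 22 23 19 6 2 7 17
v[mid]=9<15: swap v[0],v[0]; lo=1,mid=1 → 9 5 15 10 14 13 22 23 19 6 2 7 17
v[mid]=5<15: swap v[1],v[1]; lo=2,mid=2 → 9 5 15 10 14 13 22 23 19 6 2 7 17
v[mid]=15=15: mid=3
v[mid]=10<15: swap v[2],v[3]; lo=3,mid=4 → 9 5 10 15 14 13 22 23 19 6 2 7 17
v[mid]=14<15: swap v[3],v[4]; lo=4,mid=5 → 9 5 10 14 15 13 22 23 19 6 2 7 17
v[mid]=13<15: swap v[4],v[5]; lo=5,mid=6 → 9 5 10 14 13 15 22 23 19 6 2 7 17
v[mid]=22>15: swap v[6],v[11]; hi=10 → 9 5 10 14 13 15 7 23 19 6 2 22 17
v[mid]=7<15: swap v[5],v[6]; lo=6,mid=7 → 9 5 10 14 13 7 15 23 19 6 2 22 17
v[mid]=23>15: swap v[7],v[10]; hi=9 → 9 5 10 14 13 7 15 2 19 6 23 22 17
v[mid]=2<15: swap v[6],v[7]; lo=7,mid=8 → 9 5 10 14 13 7 2 15 19 6 23 22 17
v[mid]=19>15: swap v[8],v[9]; hi=8 → 9 5 10 14 13 7 2 15 6 19 23 22 17
v[mid]=6<15: swap v[7],v[8]; lo=8,mid=9 → 9 5 10 14 13 7 2 6 15 19 23 22 17
end: lo=8, hi=8; v = 9 5 10 14 13 7 2 6 15 19 23 22 17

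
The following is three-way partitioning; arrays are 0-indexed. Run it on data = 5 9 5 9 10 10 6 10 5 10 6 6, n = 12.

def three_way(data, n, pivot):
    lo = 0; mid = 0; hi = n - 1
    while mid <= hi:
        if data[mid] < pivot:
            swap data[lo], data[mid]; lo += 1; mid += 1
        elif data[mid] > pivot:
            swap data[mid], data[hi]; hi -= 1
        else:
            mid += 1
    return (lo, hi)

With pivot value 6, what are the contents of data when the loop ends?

pivot = 6; lo=0, mid=0, hi=11
data[mid]=5<6: swap data[0],data[0]; lo=1,mid=1 → 5 9 5 9 10 10 6 10 5 10 6 6
data[mid]=9>6: swap data[1],data[11]; hi=10 → 5 6 5 9 10 10 6 10 5 10 6 9
data[mid]=6=6: mid=2
data[mid]=5<6: swap data[1],data[2]; lo=2,mid=3 → 5 5 6 9 10 10 6 10 5 10 6 9
data[mid]=9>6: swap data[3],data[10]; hi=9 → 5 5 6 6 10 10 6 10 5 10 9 9
data[mid]=6=6: mid=4
data[mid]=10>6: swap data[4],data[9]; hi=8 → 5 5 6 6 10 10 6 10 5 10 9 9
data[mid]=10>6: swap data[4],data[8]; hi=7 → 5 5 6 6 5 10 6 10 10 10 9 9
data[mid]=5<6: swap data[2],data[4]; lo=3,mid=5 → 5 5 5 6 6 10 6 10 10 10 9 9
data[mid]=10>6: swap data[5],data[7]; hi=6 → 5 5 5 6 6 10 6 10 10 10 9 9
data[mid]=10>6: swap data[5],data[6]; hi=5 → 5 5 5 6 6 6 10 10 10 10 9 9
data[mid]=6=6: mid=6
end: lo=3, hi=5; data = 5 5 5 6 6 6 10 10 10 10 9 9

5 5 5 6 6 6 10 10 10 10 9 9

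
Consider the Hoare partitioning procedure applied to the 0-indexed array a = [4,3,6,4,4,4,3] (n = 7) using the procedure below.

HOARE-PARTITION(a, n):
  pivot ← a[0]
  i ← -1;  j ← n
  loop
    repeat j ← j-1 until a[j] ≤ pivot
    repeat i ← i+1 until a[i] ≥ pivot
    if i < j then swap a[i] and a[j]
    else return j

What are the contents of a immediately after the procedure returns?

pivot = a[0] = 4; i = -1, j = 7
j→6 (a[6]=3≤4), i→0 (a[0]=4≥4); i<j, swap → [3,3,6,4,4,4,4]
j→5 (a[5]=4≤4), i→2 (a[2]=6≥4); i<j, swap → [3,3,4,4,4,6,4]
j→4 (a[4]=4≤4), i→3 (a[3]=4≥4); i<j, swap → [3,3,4,4,4,6,4]
j→3, i→4; i≥j, return j=3. a = [3,3,4,4,4,6,4]

[3,3,4,4,4,6,4]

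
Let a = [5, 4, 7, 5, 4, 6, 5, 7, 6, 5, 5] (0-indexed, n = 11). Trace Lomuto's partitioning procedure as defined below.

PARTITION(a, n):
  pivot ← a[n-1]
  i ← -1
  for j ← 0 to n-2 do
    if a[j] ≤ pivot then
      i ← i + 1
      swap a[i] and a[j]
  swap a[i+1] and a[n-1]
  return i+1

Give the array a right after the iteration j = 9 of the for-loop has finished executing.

[5, 4, 5, 4, 5, 5, 7, 7, 6, 6, 5]

pivot = a[10] = 5; i = -1
j=0: a[0]=5 ≤ 5 → i=0, swap a[0],a[0] (no change) → [5, 4, 7, 5, 4, 6, 5, 7, 6, 5, 5]
j=1: a[1]=4 ≤ 5 → i=1, swap a[1],a[1] (no change) → [5, 4, 7, 5, 4, 6, 5, 7, 6, 5, 5]
j=2: a[2]=7 > 5 → no swap
j=3: a[3]=5 ≤ 5 → i=2, swap a[2],a[3] → [5, 4, 5, 7, 4, 6, 5, 7, 6, 5, 5]
j=4: a[4]=4 ≤ 5 → i=3, swap a[3],a[4] → [5, 4, 5, 4, 7, 6, 5, 7, 6, 5, 5]
j=5: a[5]=6 > 5 → no swap
j=6: a[6]=5 ≤ 5 → i=4, swap a[4],a[6] → [5, 4, 5, 4, 5, 6, 7, 7, 6, 5, 5]
j=7: a[7]=7 > 5 → no swap
j=8: a[8]=6 > 5 → no swap
j=9: a[9]=5 ≤ 5 → i=5, swap a[5],a[9] → [5, 4, 5, 4, 5, 5, 7, 7, 6, 6, 5]
(after j=9) a = [5, 4, 5, 4, 5, 5, 7, 7, 6, 6, 5]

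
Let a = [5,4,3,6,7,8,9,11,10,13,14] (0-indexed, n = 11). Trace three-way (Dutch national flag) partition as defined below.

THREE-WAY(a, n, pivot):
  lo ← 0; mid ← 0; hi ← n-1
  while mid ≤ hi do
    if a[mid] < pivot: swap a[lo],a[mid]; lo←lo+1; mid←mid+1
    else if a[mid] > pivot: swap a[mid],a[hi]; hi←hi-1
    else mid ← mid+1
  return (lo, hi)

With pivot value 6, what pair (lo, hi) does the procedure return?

pivot = 6; lo=0, mid=0, hi=10
a[mid]=5<6: swap a[0],a[0]; lo=1,mid=1 → [5,4,3,6,7,8,9,11,10,13,14]
a[mid]=4<6: swap a[1],a[1]; lo=2,mid=2 → [5,4,3,6,7,8,9,11,10,13,14]
a[mid]=3<6: swap a[2],a[2]; lo=3,mid=3 → [5,4,3,6,7,8,9,11,10,13,14]
a[mid]=6=6: mid=4
a[mid]=7>6: swap a[4],a[10]; hi=9 → [5,4,3,6,14,8,9,11,10,13,7]
a[mid]=14>6: swap a[4],a[9]; hi=8 → [5,4,3,6,13,8,9,11,10,14,7]
a[mid]=13>6: swap a[4],a[8]; hi=7 → [5,4,3,6,10,8,9,11,13,14,7]
a[mid]=10>6: swap a[4],a[7]; hi=6 → [5,4,3,6,11,8,9,10,13,14,7]
a[mid]=11>6: swap a[4],a[6]; hi=5 → [5,4,3,6,9,8,11,10,13,14,7]
a[mid]=9>6: swap a[4],a[5]; hi=4 → [5,4,3,6,8,9,11,10,13,14,7]
a[mid]=8>6: swap a[4],a[4]; hi=3 → [5,4,3,6,8,9,11,10,13,14,7]
end: lo=3, hi=3; a = [5,4,3,6,8,9,11,10,13,14,7]

(3, 3)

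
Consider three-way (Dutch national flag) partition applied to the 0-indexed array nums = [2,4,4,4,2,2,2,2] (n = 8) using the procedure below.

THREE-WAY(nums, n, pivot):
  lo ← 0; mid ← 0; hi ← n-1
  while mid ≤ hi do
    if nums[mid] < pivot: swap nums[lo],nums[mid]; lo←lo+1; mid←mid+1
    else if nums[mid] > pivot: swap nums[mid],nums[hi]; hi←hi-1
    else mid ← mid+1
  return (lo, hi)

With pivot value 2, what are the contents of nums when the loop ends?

[2,2,2,2,2,4,4,4]

pivot = 2; lo=0, mid=0, hi=7
nums[mid]=2=2: mid=1
nums[mid]=4>2: swap nums[1],nums[7]; hi=6 → [2,2,4,4,2,2,2,4]
nums[mid]=2=2: mid=2
nums[mid]=4>2: swap nums[2],nums[6]; hi=5 → [2,2,2,4,2,2,4,4]
nums[mid]=2=2: mid=3
nums[mid]=4>2: swap nums[3],nums[5]; hi=4 → [2,2,2,2,2,4,4,4]
nums[mid]=2=2: mid=4
nums[mid]=2=2: mid=5
end: lo=0, hi=4; nums = [2,2,2,2,2,4,4,4]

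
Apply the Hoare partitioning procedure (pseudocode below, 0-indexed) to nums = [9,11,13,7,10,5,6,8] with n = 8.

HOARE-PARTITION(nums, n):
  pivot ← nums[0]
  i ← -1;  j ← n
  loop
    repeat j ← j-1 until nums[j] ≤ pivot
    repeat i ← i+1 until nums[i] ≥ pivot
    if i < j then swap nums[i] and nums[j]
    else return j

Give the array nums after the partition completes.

[8,6,5,7,10,13,11,9]

pivot = nums[0] = 9; i = -1, j = 8
j→7 (nums[7]=8≤9), i→0 (nums[0]=9≥9); i<j, swap → [8,11,13,7,10,5,6,9]
j→6 (nums[6]=6≤9), i→1 (nums[1]=11≥9); i<j, swap → [8,6,13,7,10,5,11,9]
j→5 (nums[5]=5≤9), i→2 (nums[2]=13≥9); i<j, swap → [8,6,5,7,10,13,11,9]
j→3, i→4; i≥j, return j=3. nums = [8,6,5,7,10,13,11,9]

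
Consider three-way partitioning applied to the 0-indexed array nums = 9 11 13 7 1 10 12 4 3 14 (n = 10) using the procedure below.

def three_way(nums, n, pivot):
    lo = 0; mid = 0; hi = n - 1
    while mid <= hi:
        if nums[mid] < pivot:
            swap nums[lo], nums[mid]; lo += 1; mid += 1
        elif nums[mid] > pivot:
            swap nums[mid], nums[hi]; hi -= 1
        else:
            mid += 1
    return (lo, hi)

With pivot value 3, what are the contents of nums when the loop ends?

1 3 7 13 10 12 4 11 14 9

pivot = 3; lo=0, mid=0, hi=9
nums[mid]=9>3: swap nums[0],nums[9]; hi=8 → 14 11 13 7 1 10 12 4 3 9
nums[mid]=14>3: swap nums[0],nums[8]; hi=7 → 3 11 13 7 1 10 12 4 14 9
nums[mid]=3=3: mid=1
nums[mid]=11>3: swap nums[1],nums[7]; hi=6 → 3 4 13 7 1 10 12 11 14 9
nums[mid]=4>3: swap nums[1],nums[6]; hi=5 → 3 12 13 7 1 10 4 11 14 9
nums[mid]=12>3: swap nums[1],nums[5]; hi=4 → 3 10 13 7 1 12 4 11 14 9
nums[mid]=10>3: swap nums[1],nums[4]; hi=3 → 3 1 13 7 10 12 4 11 14 9
nums[mid]=1<3: swap nums[0],nums[1]; lo=1,mid=2 → 1 3 13 7 10 12 4 11 14 9
nums[mid]=13>3: swap nums[2],nums[3]; hi=2 → 1 3 7 13 10 12 4 11 14 9
nums[mid]=7>3: swap nums[2],nums[2]; hi=1 → 1 3 7 13 10 12 4 11 14 9
end: lo=1, hi=1; nums = 1 3 7 13 10 12 4 11 14 9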